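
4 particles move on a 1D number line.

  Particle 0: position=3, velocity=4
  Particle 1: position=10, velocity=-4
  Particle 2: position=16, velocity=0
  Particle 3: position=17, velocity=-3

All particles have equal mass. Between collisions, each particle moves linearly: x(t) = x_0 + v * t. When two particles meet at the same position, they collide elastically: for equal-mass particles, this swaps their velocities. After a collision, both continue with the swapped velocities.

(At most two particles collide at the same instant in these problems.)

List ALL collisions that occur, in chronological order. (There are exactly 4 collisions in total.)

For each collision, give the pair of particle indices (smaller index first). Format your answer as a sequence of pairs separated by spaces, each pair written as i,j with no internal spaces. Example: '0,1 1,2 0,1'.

Answer: 2,3 0,1 1,2 2,3

Derivation:
Collision at t=1/3: particles 2 and 3 swap velocities; positions: p0=13/3 p1=26/3 p2=16 p3=16; velocities now: v0=4 v1=-4 v2=-3 v3=0
Collision at t=7/8: particles 0 and 1 swap velocities; positions: p0=13/2 p1=13/2 p2=115/8 p3=16; velocities now: v0=-4 v1=4 v2=-3 v3=0
Collision at t=2: particles 1 and 2 swap velocities; positions: p0=2 p1=11 p2=11 p3=16; velocities now: v0=-4 v1=-3 v2=4 v3=0
Collision at t=13/4: particles 2 and 3 swap velocities; positions: p0=-3 p1=29/4 p2=16 p3=16; velocities now: v0=-4 v1=-3 v2=0 v3=4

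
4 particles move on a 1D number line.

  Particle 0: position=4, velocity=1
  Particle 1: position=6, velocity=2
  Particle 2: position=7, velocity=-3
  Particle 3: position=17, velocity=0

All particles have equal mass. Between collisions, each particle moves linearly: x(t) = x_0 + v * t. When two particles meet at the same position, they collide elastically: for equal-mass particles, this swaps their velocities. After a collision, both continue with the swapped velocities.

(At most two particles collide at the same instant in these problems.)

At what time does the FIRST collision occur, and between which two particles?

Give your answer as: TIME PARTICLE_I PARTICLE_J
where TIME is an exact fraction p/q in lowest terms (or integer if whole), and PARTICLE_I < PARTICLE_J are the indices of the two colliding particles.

Answer: 1/5 1 2

Derivation:
Pair (0,1): pos 4,6 vel 1,2 -> not approaching (rel speed -1 <= 0)
Pair (1,2): pos 6,7 vel 2,-3 -> gap=1, closing at 5/unit, collide at t=1/5
Pair (2,3): pos 7,17 vel -3,0 -> not approaching (rel speed -3 <= 0)
Earliest collision: t=1/5 between 1 and 2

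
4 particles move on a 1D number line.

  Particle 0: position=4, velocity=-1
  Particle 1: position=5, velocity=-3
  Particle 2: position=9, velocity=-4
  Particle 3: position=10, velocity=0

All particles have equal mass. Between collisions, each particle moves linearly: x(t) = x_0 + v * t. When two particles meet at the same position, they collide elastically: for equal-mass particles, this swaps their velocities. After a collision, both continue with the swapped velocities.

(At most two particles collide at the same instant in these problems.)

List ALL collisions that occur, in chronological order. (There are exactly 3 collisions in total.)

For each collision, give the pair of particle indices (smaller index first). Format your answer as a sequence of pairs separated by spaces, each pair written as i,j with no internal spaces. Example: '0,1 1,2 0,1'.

Collision at t=1/2: particles 0 and 1 swap velocities; positions: p0=7/2 p1=7/2 p2=7 p3=10; velocities now: v0=-3 v1=-1 v2=-4 v3=0
Collision at t=5/3: particles 1 and 2 swap velocities; positions: p0=0 p1=7/3 p2=7/3 p3=10; velocities now: v0=-3 v1=-4 v2=-1 v3=0
Collision at t=4: particles 0 and 1 swap velocities; positions: p0=-7 p1=-7 p2=0 p3=10; velocities now: v0=-4 v1=-3 v2=-1 v3=0

Answer: 0,1 1,2 0,1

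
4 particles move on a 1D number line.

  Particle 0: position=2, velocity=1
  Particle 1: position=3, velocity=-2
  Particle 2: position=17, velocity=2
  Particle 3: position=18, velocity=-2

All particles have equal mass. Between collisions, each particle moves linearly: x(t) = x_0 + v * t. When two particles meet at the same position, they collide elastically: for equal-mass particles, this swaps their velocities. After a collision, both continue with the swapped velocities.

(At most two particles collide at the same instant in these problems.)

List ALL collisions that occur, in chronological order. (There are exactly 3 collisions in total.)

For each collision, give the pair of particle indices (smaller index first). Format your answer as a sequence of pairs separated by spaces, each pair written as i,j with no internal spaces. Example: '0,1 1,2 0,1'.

Answer: 2,3 0,1 1,2

Derivation:
Collision at t=1/4: particles 2 and 3 swap velocities; positions: p0=9/4 p1=5/2 p2=35/2 p3=35/2; velocities now: v0=1 v1=-2 v2=-2 v3=2
Collision at t=1/3: particles 0 and 1 swap velocities; positions: p0=7/3 p1=7/3 p2=52/3 p3=53/3; velocities now: v0=-2 v1=1 v2=-2 v3=2
Collision at t=16/3: particles 1 and 2 swap velocities; positions: p0=-23/3 p1=22/3 p2=22/3 p3=83/3; velocities now: v0=-2 v1=-2 v2=1 v3=2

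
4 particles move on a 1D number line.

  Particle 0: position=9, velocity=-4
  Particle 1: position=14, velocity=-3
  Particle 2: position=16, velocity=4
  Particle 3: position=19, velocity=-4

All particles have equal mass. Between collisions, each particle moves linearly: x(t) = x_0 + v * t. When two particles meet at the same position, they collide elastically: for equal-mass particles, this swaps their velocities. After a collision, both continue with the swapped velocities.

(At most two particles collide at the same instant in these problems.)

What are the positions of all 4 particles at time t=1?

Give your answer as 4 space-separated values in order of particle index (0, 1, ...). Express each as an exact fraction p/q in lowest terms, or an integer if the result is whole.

Collision at t=3/8: particles 2 and 3 swap velocities; positions: p0=15/2 p1=103/8 p2=35/2 p3=35/2; velocities now: v0=-4 v1=-3 v2=-4 v3=4
Advance to t=1 (no further collisions before then); velocities: v0=-4 v1=-3 v2=-4 v3=4; positions = 5 11 15 20

Answer: 5 11 15 20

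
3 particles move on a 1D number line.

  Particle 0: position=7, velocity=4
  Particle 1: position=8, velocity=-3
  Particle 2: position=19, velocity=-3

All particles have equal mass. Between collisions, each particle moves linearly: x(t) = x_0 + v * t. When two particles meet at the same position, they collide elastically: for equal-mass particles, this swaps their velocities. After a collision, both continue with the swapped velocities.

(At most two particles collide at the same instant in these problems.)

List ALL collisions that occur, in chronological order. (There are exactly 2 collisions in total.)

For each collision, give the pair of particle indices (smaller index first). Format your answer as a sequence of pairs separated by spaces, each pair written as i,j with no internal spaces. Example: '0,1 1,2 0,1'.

Collision at t=1/7: particles 0 and 1 swap velocities; positions: p0=53/7 p1=53/7 p2=130/7; velocities now: v0=-3 v1=4 v2=-3
Collision at t=12/7: particles 1 and 2 swap velocities; positions: p0=20/7 p1=97/7 p2=97/7; velocities now: v0=-3 v1=-3 v2=4

Answer: 0,1 1,2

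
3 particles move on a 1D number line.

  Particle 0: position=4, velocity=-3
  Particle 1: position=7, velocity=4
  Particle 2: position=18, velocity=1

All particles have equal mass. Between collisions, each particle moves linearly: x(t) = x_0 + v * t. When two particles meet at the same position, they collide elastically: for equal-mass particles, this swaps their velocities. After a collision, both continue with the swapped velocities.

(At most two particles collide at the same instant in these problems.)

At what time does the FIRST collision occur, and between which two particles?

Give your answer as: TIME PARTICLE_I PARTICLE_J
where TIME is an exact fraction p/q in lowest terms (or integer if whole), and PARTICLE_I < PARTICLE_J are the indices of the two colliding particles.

Answer: 11/3 1 2

Derivation:
Pair (0,1): pos 4,7 vel -3,4 -> not approaching (rel speed -7 <= 0)
Pair (1,2): pos 7,18 vel 4,1 -> gap=11, closing at 3/unit, collide at t=11/3
Earliest collision: t=11/3 between 1 and 2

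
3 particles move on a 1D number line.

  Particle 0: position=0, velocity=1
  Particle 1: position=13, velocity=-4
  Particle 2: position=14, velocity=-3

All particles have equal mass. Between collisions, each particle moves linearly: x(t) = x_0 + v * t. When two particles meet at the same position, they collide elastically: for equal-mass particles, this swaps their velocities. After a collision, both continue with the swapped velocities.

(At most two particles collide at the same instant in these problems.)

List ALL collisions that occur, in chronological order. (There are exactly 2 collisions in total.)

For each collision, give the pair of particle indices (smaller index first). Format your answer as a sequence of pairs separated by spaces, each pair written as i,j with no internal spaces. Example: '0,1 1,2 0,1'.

Collision at t=13/5: particles 0 and 1 swap velocities; positions: p0=13/5 p1=13/5 p2=31/5; velocities now: v0=-4 v1=1 v2=-3
Collision at t=7/2: particles 1 and 2 swap velocities; positions: p0=-1 p1=7/2 p2=7/2; velocities now: v0=-4 v1=-3 v2=1

Answer: 0,1 1,2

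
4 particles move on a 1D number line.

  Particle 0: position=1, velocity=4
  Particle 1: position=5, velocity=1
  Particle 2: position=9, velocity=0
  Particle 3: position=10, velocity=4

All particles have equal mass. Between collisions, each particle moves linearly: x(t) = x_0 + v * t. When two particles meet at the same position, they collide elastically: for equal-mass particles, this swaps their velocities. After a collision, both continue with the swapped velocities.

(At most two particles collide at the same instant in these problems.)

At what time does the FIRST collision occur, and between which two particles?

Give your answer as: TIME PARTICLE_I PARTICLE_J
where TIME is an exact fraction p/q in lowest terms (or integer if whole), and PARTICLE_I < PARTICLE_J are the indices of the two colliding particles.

Pair (0,1): pos 1,5 vel 4,1 -> gap=4, closing at 3/unit, collide at t=4/3
Pair (1,2): pos 5,9 vel 1,0 -> gap=4, closing at 1/unit, collide at t=4
Pair (2,3): pos 9,10 vel 0,4 -> not approaching (rel speed -4 <= 0)
Earliest collision: t=4/3 between 0 and 1

Answer: 4/3 0 1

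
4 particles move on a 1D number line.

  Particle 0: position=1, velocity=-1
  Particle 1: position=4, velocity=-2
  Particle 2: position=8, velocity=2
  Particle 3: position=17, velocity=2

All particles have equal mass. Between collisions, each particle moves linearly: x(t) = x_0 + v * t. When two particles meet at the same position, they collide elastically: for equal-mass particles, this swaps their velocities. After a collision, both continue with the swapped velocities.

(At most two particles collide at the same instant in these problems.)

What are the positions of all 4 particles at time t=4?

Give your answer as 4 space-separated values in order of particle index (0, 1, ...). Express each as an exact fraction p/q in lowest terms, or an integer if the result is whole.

Answer: -4 -3 16 25

Derivation:
Collision at t=3: particles 0 and 1 swap velocities; positions: p0=-2 p1=-2 p2=14 p3=23; velocities now: v0=-2 v1=-1 v2=2 v3=2
Advance to t=4 (no further collisions before then); velocities: v0=-2 v1=-1 v2=2 v3=2; positions = -4 -3 16 25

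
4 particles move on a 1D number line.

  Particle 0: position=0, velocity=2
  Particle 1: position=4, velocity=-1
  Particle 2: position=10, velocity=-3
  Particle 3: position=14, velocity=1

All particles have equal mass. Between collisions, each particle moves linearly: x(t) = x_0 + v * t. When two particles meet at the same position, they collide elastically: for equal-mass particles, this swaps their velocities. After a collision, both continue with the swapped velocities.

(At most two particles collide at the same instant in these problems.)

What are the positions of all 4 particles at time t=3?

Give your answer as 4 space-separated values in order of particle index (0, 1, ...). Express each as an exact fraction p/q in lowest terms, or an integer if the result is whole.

Collision at t=4/3: particles 0 and 1 swap velocities; positions: p0=8/3 p1=8/3 p2=6 p3=46/3; velocities now: v0=-1 v1=2 v2=-3 v3=1
Collision at t=2: particles 1 and 2 swap velocities; positions: p0=2 p1=4 p2=4 p3=16; velocities now: v0=-1 v1=-3 v2=2 v3=1
Collision at t=3: particles 0 and 1 swap velocities; positions: p0=1 p1=1 p2=6 p3=17; velocities now: v0=-3 v1=-1 v2=2 v3=1
Advance to t=3 (no further collisions before then); velocities: v0=-3 v1=-1 v2=2 v3=1; positions = 1 1 6 17

Answer: 1 1 6 17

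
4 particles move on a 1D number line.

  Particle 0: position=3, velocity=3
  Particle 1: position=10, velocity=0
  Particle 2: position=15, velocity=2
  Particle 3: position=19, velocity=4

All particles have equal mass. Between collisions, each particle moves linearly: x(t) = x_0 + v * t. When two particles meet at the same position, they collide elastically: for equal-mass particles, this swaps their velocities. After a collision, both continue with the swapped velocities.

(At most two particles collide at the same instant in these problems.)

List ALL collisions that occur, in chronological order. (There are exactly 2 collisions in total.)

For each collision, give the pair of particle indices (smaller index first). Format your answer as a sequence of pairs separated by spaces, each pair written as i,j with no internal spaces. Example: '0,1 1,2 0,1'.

Answer: 0,1 1,2

Derivation:
Collision at t=7/3: particles 0 and 1 swap velocities; positions: p0=10 p1=10 p2=59/3 p3=85/3; velocities now: v0=0 v1=3 v2=2 v3=4
Collision at t=12: particles 1 and 2 swap velocities; positions: p0=10 p1=39 p2=39 p3=67; velocities now: v0=0 v1=2 v2=3 v3=4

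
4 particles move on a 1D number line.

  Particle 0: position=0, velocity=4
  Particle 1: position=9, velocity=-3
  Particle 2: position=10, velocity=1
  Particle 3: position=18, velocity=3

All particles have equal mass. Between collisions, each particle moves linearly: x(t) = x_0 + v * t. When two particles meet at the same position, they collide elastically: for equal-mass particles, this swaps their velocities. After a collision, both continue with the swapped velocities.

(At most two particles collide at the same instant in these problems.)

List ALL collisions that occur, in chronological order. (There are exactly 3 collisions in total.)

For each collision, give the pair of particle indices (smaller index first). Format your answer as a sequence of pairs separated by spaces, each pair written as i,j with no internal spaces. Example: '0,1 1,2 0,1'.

Answer: 0,1 1,2 2,3

Derivation:
Collision at t=9/7: particles 0 and 1 swap velocities; positions: p0=36/7 p1=36/7 p2=79/7 p3=153/7; velocities now: v0=-3 v1=4 v2=1 v3=3
Collision at t=10/3: particles 1 and 2 swap velocities; positions: p0=-1 p1=40/3 p2=40/3 p3=28; velocities now: v0=-3 v1=1 v2=4 v3=3
Collision at t=18: particles 2 and 3 swap velocities; positions: p0=-45 p1=28 p2=72 p3=72; velocities now: v0=-3 v1=1 v2=3 v3=4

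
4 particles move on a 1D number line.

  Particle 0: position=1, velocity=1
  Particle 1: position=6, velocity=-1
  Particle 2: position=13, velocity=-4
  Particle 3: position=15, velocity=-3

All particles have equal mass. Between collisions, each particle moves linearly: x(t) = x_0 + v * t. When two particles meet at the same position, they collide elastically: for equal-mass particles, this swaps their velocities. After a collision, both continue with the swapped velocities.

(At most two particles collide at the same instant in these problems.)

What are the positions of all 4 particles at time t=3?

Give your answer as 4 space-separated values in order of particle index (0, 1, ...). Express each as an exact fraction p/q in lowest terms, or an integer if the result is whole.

Answer: 1 3 4 6

Derivation:
Collision at t=7/3: particles 1 and 2 swap velocities; positions: p0=10/3 p1=11/3 p2=11/3 p3=8; velocities now: v0=1 v1=-4 v2=-1 v3=-3
Collision at t=12/5: particles 0 and 1 swap velocities; positions: p0=17/5 p1=17/5 p2=18/5 p3=39/5; velocities now: v0=-4 v1=1 v2=-1 v3=-3
Collision at t=5/2: particles 1 and 2 swap velocities; positions: p0=3 p1=7/2 p2=7/2 p3=15/2; velocities now: v0=-4 v1=-1 v2=1 v3=-3
Advance to t=3 (no further collisions before then); velocities: v0=-4 v1=-1 v2=1 v3=-3; positions = 1 3 4 6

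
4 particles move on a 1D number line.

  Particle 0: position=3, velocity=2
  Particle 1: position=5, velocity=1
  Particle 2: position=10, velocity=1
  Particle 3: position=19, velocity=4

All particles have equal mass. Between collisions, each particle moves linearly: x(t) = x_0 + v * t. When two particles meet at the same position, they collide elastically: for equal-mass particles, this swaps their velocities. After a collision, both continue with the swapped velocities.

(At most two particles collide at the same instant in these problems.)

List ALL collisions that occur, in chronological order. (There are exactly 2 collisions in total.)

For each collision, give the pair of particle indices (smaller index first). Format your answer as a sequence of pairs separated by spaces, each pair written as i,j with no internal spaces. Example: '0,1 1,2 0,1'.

Answer: 0,1 1,2

Derivation:
Collision at t=2: particles 0 and 1 swap velocities; positions: p0=7 p1=7 p2=12 p3=27; velocities now: v0=1 v1=2 v2=1 v3=4
Collision at t=7: particles 1 and 2 swap velocities; positions: p0=12 p1=17 p2=17 p3=47; velocities now: v0=1 v1=1 v2=2 v3=4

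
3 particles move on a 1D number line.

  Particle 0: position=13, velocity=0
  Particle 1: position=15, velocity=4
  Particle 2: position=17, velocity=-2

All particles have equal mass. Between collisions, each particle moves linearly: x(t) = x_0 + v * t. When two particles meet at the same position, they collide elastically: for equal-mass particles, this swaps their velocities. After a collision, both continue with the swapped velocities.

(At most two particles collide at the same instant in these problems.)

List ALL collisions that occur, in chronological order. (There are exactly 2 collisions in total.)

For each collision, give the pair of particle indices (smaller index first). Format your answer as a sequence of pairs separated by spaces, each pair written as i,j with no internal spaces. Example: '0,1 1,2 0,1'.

Collision at t=1/3: particles 1 and 2 swap velocities; positions: p0=13 p1=49/3 p2=49/3; velocities now: v0=0 v1=-2 v2=4
Collision at t=2: particles 0 and 1 swap velocities; positions: p0=13 p1=13 p2=23; velocities now: v0=-2 v1=0 v2=4

Answer: 1,2 0,1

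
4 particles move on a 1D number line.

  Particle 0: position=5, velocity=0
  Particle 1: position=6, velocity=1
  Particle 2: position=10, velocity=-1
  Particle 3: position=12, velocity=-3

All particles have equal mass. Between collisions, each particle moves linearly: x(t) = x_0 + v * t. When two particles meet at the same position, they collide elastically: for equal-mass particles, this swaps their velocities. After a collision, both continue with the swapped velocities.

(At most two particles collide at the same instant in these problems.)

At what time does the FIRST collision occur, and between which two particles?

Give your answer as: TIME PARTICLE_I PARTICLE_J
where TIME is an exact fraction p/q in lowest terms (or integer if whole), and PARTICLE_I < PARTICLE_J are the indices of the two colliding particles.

Pair (0,1): pos 5,6 vel 0,1 -> not approaching (rel speed -1 <= 0)
Pair (1,2): pos 6,10 vel 1,-1 -> gap=4, closing at 2/unit, collide at t=2
Pair (2,3): pos 10,12 vel -1,-3 -> gap=2, closing at 2/unit, collide at t=1
Earliest collision: t=1 between 2 and 3

Answer: 1 2 3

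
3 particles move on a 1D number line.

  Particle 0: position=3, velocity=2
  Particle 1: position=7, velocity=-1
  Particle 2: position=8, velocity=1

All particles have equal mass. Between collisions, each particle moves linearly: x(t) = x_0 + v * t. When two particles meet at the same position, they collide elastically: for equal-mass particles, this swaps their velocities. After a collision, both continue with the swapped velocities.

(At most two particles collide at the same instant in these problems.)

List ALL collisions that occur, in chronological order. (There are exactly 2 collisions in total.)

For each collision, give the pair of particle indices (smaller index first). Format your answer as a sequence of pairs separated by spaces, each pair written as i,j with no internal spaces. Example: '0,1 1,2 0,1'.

Collision at t=4/3: particles 0 and 1 swap velocities; positions: p0=17/3 p1=17/3 p2=28/3; velocities now: v0=-1 v1=2 v2=1
Collision at t=5: particles 1 and 2 swap velocities; positions: p0=2 p1=13 p2=13; velocities now: v0=-1 v1=1 v2=2

Answer: 0,1 1,2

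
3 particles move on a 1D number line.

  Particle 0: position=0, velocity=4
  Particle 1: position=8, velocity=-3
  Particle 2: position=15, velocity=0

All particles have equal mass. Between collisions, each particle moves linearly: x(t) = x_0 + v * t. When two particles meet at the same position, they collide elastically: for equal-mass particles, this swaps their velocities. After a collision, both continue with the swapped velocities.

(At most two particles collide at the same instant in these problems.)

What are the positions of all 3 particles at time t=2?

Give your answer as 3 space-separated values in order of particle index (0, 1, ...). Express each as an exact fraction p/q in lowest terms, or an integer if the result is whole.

Collision at t=8/7: particles 0 and 1 swap velocities; positions: p0=32/7 p1=32/7 p2=15; velocities now: v0=-3 v1=4 v2=0
Advance to t=2 (no further collisions before then); velocities: v0=-3 v1=4 v2=0; positions = 2 8 15

Answer: 2 8 15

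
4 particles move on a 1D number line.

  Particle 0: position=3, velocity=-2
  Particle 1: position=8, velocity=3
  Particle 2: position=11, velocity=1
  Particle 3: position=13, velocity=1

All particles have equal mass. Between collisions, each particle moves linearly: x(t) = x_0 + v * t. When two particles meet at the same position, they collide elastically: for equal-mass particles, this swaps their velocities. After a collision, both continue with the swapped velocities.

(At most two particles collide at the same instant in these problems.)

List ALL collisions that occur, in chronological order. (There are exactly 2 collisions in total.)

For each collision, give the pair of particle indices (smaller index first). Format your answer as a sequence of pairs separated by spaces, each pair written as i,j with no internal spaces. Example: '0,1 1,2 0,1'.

Collision at t=3/2: particles 1 and 2 swap velocities; positions: p0=0 p1=25/2 p2=25/2 p3=29/2; velocities now: v0=-2 v1=1 v2=3 v3=1
Collision at t=5/2: particles 2 and 3 swap velocities; positions: p0=-2 p1=27/2 p2=31/2 p3=31/2; velocities now: v0=-2 v1=1 v2=1 v3=3

Answer: 1,2 2,3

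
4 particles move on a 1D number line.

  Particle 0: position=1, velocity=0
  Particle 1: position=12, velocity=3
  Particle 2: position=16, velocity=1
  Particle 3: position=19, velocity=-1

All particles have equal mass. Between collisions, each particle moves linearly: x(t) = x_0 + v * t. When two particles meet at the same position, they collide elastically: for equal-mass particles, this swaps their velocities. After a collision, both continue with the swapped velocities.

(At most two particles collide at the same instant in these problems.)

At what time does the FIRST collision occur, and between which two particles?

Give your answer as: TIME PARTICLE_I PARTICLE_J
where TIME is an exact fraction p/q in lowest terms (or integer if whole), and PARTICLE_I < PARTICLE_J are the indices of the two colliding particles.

Answer: 3/2 2 3

Derivation:
Pair (0,1): pos 1,12 vel 0,3 -> not approaching (rel speed -3 <= 0)
Pair (1,2): pos 12,16 vel 3,1 -> gap=4, closing at 2/unit, collide at t=2
Pair (2,3): pos 16,19 vel 1,-1 -> gap=3, closing at 2/unit, collide at t=3/2
Earliest collision: t=3/2 between 2 and 3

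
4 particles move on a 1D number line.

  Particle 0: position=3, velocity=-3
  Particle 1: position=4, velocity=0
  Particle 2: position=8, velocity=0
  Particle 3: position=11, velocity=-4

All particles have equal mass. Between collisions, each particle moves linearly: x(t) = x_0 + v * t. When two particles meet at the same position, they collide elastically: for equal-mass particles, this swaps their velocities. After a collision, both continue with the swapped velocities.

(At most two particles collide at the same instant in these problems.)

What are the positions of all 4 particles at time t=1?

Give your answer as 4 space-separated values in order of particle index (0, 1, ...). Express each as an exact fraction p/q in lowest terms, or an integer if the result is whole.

Collision at t=3/4: particles 2 and 3 swap velocities; positions: p0=3/4 p1=4 p2=8 p3=8; velocities now: v0=-3 v1=0 v2=-4 v3=0
Advance to t=1 (no further collisions before then); velocities: v0=-3 v1=0 v2=-4 v3=0; positions = 0 4 7 8

Answer: 0 4 7 8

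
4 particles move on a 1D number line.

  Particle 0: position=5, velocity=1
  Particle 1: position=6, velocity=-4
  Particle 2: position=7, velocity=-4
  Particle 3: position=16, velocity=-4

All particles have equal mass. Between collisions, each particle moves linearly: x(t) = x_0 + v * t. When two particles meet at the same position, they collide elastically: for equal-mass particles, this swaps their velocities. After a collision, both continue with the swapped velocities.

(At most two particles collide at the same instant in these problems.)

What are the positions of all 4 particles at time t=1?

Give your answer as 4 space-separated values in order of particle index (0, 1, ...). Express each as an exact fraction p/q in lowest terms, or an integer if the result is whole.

Collision at t=1/5: particles 0 and 1 swap velocities; positions: p0=26/5 p1=26/5 p2=31/5 p3=76/5; velocities now: v0=-4 v1=1 v2=-4 v3=-4
Collision at t=2/5: particles 1 and 2 swap velocities; positions: p0=22/5 p1=27/5 p2=27/5 p3=72/5; velocities now: v0=-4 v1=-4 v2=1 v3=-4
Advance to t=1 (no further collisions before then); velocities: v0=-4 v1=-4 v2=1 v3=-4; positions = 2 3 6 12

Answer: 2 3 6 12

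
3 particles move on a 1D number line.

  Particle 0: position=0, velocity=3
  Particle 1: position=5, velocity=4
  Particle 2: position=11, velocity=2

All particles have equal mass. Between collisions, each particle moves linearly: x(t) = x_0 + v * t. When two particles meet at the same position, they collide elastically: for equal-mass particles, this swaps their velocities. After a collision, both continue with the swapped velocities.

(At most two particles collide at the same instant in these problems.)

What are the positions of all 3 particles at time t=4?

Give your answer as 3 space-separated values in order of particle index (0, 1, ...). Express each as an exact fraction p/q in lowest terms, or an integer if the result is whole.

Collision at t=3: particles 1 and 2 swap velocities; positions: p0=9 p1=17 p2=17; velocities now: v0=3 v1=2 v2=4
Advance to t=4 (no further collisions before then); velocities: v0=3 v1=2 v2=4; positions = 12 19 21

Answer: 12 19 21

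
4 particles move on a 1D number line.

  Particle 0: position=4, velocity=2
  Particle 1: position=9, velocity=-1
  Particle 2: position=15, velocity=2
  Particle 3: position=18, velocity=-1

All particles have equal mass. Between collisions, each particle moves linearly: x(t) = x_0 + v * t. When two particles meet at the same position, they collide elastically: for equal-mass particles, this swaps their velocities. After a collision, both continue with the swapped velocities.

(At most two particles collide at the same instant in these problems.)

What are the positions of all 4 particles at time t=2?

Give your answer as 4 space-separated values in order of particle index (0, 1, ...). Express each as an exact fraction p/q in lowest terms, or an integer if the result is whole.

Answer: 7 8 16 19

Derivation:
Collision at t=1: particles 2 and 3 swap velocities; positions: p0=6 p1=8 p2=17 p3=17; velocities now: v0=2 v1=-1 v2=-1 v3=2
Collision at t=5/3: particles 0 and 1 swap velocities; positions: p0=22/3 p1=22/3 p2=49/3 p3=55/3; velocities now: v0=-1 v1=2 v2=-1 v3=2
Advance to t=2 (no further collisions before then); velocities: v0=-1 v1=2 v2=-1 v3=2; positions = 7 8 16 19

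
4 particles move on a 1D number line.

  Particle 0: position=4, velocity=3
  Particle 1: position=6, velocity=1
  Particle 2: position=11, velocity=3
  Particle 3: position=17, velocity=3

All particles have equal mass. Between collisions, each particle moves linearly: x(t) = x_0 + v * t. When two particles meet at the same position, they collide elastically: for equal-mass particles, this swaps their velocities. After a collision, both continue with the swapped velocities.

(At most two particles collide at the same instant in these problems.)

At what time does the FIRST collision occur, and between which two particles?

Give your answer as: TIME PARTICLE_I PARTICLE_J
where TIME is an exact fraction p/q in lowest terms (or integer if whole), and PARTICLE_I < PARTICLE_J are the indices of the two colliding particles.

Answer: 1 0 1

Derivation:
Pair (0,1): pos 4,6 vel 3,1 -> gap=2, closing at 2/unit, collide at t=1
Pair (1,2): pos 6,11 vel 1,3 -> not approaching (rel speed -2 <= 0)
Pair (2,3): pos 11,17 vel 3,3 -> not approaching (rel speed 0 <= 0)
Earliest collision: t=1 between 0 and 1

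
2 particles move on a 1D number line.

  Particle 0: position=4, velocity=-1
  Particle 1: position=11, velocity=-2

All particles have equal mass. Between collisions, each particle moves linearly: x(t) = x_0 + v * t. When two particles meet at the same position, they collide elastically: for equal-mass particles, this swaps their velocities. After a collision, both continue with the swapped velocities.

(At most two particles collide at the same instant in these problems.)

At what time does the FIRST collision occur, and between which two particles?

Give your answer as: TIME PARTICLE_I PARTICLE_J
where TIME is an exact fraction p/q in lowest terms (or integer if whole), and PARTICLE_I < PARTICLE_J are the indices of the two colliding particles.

Answer: 7 0 1

Derivation:
Pair (0,1): pos 4,11 vel -1,-2 -> gap=7, closing at 1/unit, collide at t=7
Earliest collision: t=7 between 0 and 1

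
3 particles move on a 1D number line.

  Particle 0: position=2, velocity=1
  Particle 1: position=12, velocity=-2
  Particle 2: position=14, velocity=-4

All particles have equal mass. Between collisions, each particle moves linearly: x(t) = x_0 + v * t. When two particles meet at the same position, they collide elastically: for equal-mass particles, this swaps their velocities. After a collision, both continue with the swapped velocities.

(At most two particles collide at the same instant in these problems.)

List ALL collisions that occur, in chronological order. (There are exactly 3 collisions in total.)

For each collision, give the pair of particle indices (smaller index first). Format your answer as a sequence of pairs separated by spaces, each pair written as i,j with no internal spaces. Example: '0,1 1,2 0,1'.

Answer: 1,2 0,1 1,2

Derivation:
Collision at t=1: particles 1 and 2 swap velocities; positions: p0=3 p1=10 p2=10; velocities now: v0=1 v1=-4 v2=-2
Collision at t=12/5: particles 0 and 1 swap velocities; positions: p0=22/5 p1=22/5 p2=36/5; velocities now: v0=-4 v1=1 v2=-2
Collision at t=10/3: particles 1 and 2 swap velocities; positions: p0=2/3 p1=16/3 p2=16/3; velocities now: v0=-4 v1=-2 v2=1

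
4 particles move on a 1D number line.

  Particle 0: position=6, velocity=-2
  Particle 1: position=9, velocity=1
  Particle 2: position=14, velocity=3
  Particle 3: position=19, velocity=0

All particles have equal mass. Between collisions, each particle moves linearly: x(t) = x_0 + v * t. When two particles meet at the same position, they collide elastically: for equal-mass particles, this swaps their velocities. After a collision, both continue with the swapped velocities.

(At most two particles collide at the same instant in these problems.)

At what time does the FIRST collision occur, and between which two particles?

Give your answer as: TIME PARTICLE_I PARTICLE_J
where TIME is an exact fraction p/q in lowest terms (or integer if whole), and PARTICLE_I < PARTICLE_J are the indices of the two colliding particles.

Answer: 5/3 2 3

Derivation:
Pair (0,1): pos 6,9 vel -2,1 -> not approaching (rel speed -3 <= 0)
Pair (1,2): pos 9,14 vel 1,3 -> not approaching (rel speed -2 <= 0)
Pair (2,3): pos 14,19 vel 3,0 -> gap=5, closing at 3/unit, collide at t=5/3
Earliest collision: t=5/3 between 2 and 3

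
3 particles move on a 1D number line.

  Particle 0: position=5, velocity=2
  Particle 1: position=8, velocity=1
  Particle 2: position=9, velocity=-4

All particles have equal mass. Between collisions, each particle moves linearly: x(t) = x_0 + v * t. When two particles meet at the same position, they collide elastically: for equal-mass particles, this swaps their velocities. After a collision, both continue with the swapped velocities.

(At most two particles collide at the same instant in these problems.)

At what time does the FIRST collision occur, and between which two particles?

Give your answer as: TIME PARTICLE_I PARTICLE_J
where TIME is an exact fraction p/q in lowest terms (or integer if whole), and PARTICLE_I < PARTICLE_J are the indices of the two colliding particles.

Answer: 1/5 1 2

Derivation:
Pair (0,1): pos 5,8 vel 2,1 -> gap=3, closing at 1/unit, collide at t=3
Pair (1,2): pos 8,9 vel 1,-4 -> gap=1, closing at 5/unit, collide at t=1/5
Earliest collision: t=1/5 between 1 and 2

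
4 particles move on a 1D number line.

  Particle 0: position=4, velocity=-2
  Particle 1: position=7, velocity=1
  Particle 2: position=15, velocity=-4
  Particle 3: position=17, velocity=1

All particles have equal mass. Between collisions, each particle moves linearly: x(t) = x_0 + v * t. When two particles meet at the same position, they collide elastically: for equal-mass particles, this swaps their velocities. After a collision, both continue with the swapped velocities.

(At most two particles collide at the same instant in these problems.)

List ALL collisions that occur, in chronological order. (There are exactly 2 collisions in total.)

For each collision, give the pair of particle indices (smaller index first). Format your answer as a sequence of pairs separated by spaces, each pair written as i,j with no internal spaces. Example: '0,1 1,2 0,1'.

Collision at t=8/5: particles 1 and 2 swap velocities; positions: p0=4/5 p1=43/5 p2=43/5 p3=93/5; velocities now: v0=-2 v1=-4 v2=1 v3=1
Collision at t=11/2: particles 0 and 1 swap velocities; positions: p0=-7 p1=-7 p2=25/2 p3=45/2; velocities now: v0=-4 v1=-2 v2=1 v3=1

Answer: 1,2 0,1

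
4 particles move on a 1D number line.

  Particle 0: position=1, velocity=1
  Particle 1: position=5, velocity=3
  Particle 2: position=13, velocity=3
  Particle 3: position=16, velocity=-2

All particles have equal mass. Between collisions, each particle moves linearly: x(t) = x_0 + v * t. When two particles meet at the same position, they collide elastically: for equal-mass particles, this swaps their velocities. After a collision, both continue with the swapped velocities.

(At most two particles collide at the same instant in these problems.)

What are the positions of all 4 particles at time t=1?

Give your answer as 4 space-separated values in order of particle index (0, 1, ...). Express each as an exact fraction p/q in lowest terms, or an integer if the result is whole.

Collision at t=3/5: particles 2 and 3 swap velocities; positions: p0=8/5 p1=34/5 p2=74/5 p3=74/5; velocities now: v0=1 v1=3 v2=-2 v3=3
Advance to t=1 (no further collisions before then); velocities: v0=1 v1=3 v2=-2 v3=3; positions = 2 8 14 16

Answer: 2 8 14 16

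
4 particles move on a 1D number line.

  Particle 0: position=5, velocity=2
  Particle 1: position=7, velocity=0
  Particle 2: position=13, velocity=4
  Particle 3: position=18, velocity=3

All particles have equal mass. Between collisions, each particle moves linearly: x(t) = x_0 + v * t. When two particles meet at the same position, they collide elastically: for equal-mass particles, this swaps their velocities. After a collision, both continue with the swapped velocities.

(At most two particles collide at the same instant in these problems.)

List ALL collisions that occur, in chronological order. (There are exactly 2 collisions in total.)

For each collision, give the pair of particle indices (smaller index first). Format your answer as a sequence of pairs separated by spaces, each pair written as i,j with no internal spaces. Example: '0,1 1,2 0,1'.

Collision at t=1: particles 0 and 1 swap velocities; positions: p0=7 p1=7 p2=17 p3=21; velocities now: v0=0 v1=2 v2=4 v3=3
Collision at t=5: particles 2 and 3 swap velocities; positions: p0=7 p1=15 p2=33 p3=33; velocities now: v0=0 v1=2 v2=3 v3=4

Answer: 0,1 2,3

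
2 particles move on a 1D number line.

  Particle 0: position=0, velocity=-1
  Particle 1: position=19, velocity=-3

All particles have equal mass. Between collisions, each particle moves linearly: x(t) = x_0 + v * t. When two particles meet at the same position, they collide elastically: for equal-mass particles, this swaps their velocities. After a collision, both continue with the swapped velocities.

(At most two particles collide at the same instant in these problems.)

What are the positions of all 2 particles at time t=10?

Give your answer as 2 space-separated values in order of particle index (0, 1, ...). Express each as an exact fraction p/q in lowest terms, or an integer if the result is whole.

Answer: -11 -10

Derivation:
Collision at t=19/2: particles 0 and 1 swap velocities; positions: p0=-19/2 p1=-19/2; velocities now: v0=-3 v1=-1
Advance to t=10 (no further collisions before then); velocities: v0=-3 v1=-1; positions = -11 -10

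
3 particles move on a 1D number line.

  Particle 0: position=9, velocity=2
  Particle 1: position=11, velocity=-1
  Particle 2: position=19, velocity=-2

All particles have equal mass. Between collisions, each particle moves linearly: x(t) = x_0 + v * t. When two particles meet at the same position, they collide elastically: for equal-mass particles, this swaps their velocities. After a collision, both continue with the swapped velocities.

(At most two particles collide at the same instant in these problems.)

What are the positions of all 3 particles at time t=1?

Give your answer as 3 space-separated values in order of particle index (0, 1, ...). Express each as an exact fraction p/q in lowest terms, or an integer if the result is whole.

Collision at t=2/3: particles 0 and 1 swap velocities; positions: p0=31/3 p1=31/3 p2=53/3; velocities now: v0=-1 v1=2 v2=-2
Advance to t=1 (no further collisions before then); velocities: v0=-1 v1=2 v2=-2; positions = 10 11 17

Answer: 10 11 17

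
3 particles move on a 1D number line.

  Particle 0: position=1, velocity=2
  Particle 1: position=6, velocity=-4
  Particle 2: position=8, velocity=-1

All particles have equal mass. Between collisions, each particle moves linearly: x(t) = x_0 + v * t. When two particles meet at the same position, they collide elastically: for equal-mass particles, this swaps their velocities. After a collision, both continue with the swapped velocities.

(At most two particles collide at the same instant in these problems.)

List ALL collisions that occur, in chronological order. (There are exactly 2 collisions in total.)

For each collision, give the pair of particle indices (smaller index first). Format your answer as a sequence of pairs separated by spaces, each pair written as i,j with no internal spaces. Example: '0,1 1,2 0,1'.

Answer: 0,1 1,2

Derivation:
Collision at t=5/6: particles 0 and 1 swap velocities; positions: p0=8/3 p1=8/3 p2=43/6; velocities now: v0=-4 v1=2 v2=-1
Collision at t=7/3: particles 1 and 2 swap velocities; positions: p0=-10/3 p1=17/3 p2=17/3; velocities now: v0=-4 v1=-1 v2=2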